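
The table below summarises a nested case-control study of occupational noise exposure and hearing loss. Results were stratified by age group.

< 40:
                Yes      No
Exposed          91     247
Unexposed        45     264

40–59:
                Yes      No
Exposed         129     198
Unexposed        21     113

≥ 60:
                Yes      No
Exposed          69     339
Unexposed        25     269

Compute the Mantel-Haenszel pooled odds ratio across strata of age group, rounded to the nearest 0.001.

OR_MH = Σ(aᵢdᵢ/nᵢ) / Σ(bᵢcᵢ/nᵢ), where nᵢ is the stratum total.
Stratum 1 (< 40): n = 647; a·d/n = 91·264/647 = 37.1314; b·c/n = 247·45/647 = 17.1793
Stratum 2 (40–59): n = 461; a·d/n = 129·113/461 = 31.6204; b·c/n = 198·21/461 = 9.0195
Stratum 3 (≥ 60): n = 702; a·d/n = 69·269/702 = 26.4402; b·c/n = 339·25/702 = 12.0726
OR_MH = (37.1314 + 31.6204 + 26.4402) / (17.1793 + 9.0195 + 12.0726) = 95.1919 / 38.2715 = 2.48728

2.487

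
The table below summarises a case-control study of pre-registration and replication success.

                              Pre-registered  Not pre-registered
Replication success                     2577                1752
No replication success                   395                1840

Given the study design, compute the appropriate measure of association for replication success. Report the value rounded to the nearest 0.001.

Reading the table with exposure as columns: a = 2577 (Pre-registered, case), b = 395 (Pre-registered, non-case), c = 1752 (Not pre-registered, case), d = 1840.
This is a case-control study: participants were sampled on outcome status, so risks in the source population cannot be estimated directly — relative risk is not valid here. The odds ratio is the appropriate measure.
OR = (a·d)/(b·c) = (2577 × 1840) / (395 × 1752) = 4741680 / 692040 = 6.85174

6.852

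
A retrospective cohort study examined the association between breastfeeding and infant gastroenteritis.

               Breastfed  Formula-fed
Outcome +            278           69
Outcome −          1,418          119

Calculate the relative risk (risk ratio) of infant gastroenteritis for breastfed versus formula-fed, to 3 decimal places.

0.447

Reading the table with exposure as columns: a = 278 (Breastfed, case), b = 1418 (Breastfed, non-case), c = 69 (Formula-fed, case), d = 119.
Risk in exposed = 278/1696 = 0.16392; risk in unexposed = 69/188 = 0.36702.
RR = 0.16392 / 0.36702 = 0.44661
The risk is 55% lower among the exposed than among the unexposed.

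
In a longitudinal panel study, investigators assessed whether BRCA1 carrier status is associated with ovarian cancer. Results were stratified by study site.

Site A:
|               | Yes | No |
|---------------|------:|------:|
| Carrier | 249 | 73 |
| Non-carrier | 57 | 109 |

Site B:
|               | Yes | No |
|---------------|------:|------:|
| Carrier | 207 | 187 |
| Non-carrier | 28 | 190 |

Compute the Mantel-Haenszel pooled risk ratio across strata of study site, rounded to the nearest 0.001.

RR_MH = Σ(aᵢ·n₀ᵢ/nᵢ) / Σ(cᵢ·n₁ᵢ/nᵢ), with n₁ᵢ = aᵢ+bᵢ (exposed), n₀ᵢ = cᵢ+dᵢ (unexposed), nᵢ = n₁ᵢ+n₀ᵢ.
Stratum 1 (Site A): n₁ = 322, n₀ = 166, n = 488; a·n₀/n = 249·166/488 = 84.7008; c·n₁/n = 57·322/488 = 37.6107
Stratum 2 (Site B): n₁ = 394, n₀ = 218, n = 612; a·n₀/n = 207·218/612 = 73.7353; c·n₁/n = 28·394/612 = 18.0261
RR_MH = (84.7008 + 73.7353) / (37.6107 + 18.0261) = 158.4361 / 55.6368 = 2.84769

2.848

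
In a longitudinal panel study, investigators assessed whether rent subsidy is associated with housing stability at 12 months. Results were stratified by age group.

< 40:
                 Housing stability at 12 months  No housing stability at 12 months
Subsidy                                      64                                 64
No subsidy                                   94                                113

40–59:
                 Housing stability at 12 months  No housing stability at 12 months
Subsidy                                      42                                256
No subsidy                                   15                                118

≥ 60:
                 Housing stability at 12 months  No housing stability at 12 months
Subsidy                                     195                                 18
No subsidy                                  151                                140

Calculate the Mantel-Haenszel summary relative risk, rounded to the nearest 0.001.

RR_MH = Σ(aᵢ·n₀ᵢ/nᵢ) / Σ(cᵢ·n₁ᵢ/nᵢ), with n₁ᵢ = aᵢ+bᵢ (exposed), n₀ᵢ = cᵢ+dᵢ (unexposed), nᵢ = n₁ᵢ+n₀ᵢ.
Stratum 1 (< 40): n₁ = 128, n₀ = 207, n = 335; a·n₀/n = 64·207/335 = 39.5463; c·n₁/n = 94·128/335 = 35.9164
Stratum 2 (40–59): n₁ = 298, n₀ = 133, n = 431; a·n₀/n = 42·133/431 = 12.9606; c·n₁/n = 15·298/431 = 10.3712
Stratum 3 (≥ 60): n₁ = 213, n₀ = 291, n = 504; a·n₀/n = 195·291/504 = 112.5893; c·n₁/n = 151·213/504 = 63.8155
RR_MH = (39.5463 + 12.9606 + 112.5893) / (35.9164 + 10.3712 + 63.8155) = 165.0961 / 110.1031 = 1.49947

1.499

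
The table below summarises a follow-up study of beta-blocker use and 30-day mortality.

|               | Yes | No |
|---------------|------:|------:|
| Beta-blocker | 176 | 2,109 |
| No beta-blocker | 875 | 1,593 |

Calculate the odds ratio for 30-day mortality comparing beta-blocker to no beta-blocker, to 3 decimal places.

Cells: a = 176, b = 2109, c = 875, d = 1593.
OR = (a·d)/(b·c) = (176 × 1593) / (2109 × 875) = 280368 / 1845375 = 0.15193
Exposure is associated with lower odds of 30-day mortality (OR = 0.15 < 1).

0.152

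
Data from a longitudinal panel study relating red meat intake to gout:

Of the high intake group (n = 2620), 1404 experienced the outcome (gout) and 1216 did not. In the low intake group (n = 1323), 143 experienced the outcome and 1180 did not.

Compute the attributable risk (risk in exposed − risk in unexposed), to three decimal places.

0.428

From the description: a = 1404, b = 1216, c = 143, d = 1180.
Risk in exposed = 1404/2620 = 0.535878; risk in unexposed = 143/1323 = 0.108088.
Risk difference = 0.535878 − 0.108088 = 0.427790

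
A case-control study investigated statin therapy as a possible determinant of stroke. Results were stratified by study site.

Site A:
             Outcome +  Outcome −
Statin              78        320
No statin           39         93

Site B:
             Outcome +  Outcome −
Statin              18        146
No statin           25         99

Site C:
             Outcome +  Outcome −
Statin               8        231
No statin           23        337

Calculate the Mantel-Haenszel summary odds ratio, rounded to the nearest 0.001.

OR_MH = Σ(aᵢdᵢ/nᵢ) / Σ(bᵢcᵢ/nᵢ), where nᵢ is the stratum total.
Stratum 1 (Site A): n = 530; a·d/n = 78·93/530 = 13.6868; b·c/n = 320·39/530 = 23.5472
Stratum 2 (Site B): n = 288; a·d/n = 18·99/288 = 6.1875; b·c/n = 146·25/288 = 12.6736
Stratum 3 (Site C): n = 599; a·d/n = 8·337/599 = 4.5008; b·c/n = 231·23/599 = 8.8698
OR_MH = (13.6868 + 6.1875 + 4.5008) / (23.5472 + 12.6736 + 8.8698) = 24.3751 / 45.0906 = 0.54058

0.541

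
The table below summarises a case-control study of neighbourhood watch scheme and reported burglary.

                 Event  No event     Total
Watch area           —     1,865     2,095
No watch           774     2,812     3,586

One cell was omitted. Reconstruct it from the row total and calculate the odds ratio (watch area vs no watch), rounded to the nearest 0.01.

The missing cell is in the exposed row: 2095 − 1865 = 230.
So a = 230, b = 1865, c = 774, d = 2812.
OR = (a·d)/(b·c) = (230 × 2812) / (1865 × 774) = 646760 / 1443510 = 0.44805

0.45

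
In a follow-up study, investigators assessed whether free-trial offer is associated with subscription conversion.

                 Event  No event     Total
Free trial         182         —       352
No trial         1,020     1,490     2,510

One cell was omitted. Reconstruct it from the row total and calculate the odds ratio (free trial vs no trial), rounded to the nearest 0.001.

1.564

The missing cell is in the exposed row: 352 − 182 = 170.
So a = 182, b = 170, c = 1020, d = 1490.
OR = (a·d)/(b·c) = (182 × 1490) / (170 × 1020) = 271180 / 173400 = 1.56390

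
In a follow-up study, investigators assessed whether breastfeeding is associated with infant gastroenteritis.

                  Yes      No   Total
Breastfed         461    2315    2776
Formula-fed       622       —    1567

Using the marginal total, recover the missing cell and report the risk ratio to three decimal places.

0.418

The missing cell is in the unexposed row: 1567 − 622 = 945.
So a = 461, b = 2315, c = 622, d = 945.
RR = [a/(a+b)] / [c/(c+d)] = (461/2776) / (622/1567) = 0.16607/0.39694 = 0.41837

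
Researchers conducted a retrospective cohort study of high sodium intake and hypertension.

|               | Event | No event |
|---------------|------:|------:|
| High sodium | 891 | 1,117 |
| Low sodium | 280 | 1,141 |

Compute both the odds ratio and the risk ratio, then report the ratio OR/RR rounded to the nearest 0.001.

1.443

Cells: a = 891, b = 1117, c = 280, d = 1141.
OR = (891·1141)/(1117·280) = 1016631/312760 = 3.25051
Risk in exposed = 891/2008 = 0.44373; risk in unexposed = 280/1421 = 0.19704; RR = 2.25190
OR/RR = 3.25051 / 2.25190 = 1.44345
The outcome is not rare, so the OR lies further from 1 than the RR.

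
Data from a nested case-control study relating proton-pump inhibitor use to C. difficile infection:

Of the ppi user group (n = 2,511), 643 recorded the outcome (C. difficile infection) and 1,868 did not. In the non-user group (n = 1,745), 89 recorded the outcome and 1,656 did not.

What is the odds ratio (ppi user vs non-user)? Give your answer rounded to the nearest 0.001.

From the description: a = 643, b = 1868, c = 89, d = 1656.
OR = (a·d)/(b·c) = (643 × 1656) / (1868 × 89) = 1064808 / 166252 = 6.40478
The odds of C. difficile infection are about 6.40 times as high in the ppi user group.

6.405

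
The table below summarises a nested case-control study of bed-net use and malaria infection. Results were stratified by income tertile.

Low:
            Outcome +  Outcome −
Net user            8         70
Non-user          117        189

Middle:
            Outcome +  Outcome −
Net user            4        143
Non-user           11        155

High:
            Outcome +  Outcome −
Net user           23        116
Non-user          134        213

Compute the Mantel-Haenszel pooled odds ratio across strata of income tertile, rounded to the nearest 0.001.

OR_MH = Σ(aᵢdᵢ/nᵢ) / Σ(bᵢcᵢ/nᵢ), where nᵢ is the stratum total.
Stratum 1 (Low): n = 384; a·d/n = 8·189/384 = 3.9375; b·c/n = 70·117/384 = 21.3281
Stratum 2 (Middle): n = 313; a·d/n = 4·155/313 = 1.9808; b·c/n = 143·11/313 = 5.0256
Stratum 3 (High): n = 486; a·d/n = 23·213/486 = 10.0802; b·c/n = 116·134/486 = 31.9835
OR_MH = (3.9375 + 1.9808 + 10.0802) / (21.3281 + 5.0256 + 31.9835) = 15.9986 / 58.3372 = 0.27424

0.274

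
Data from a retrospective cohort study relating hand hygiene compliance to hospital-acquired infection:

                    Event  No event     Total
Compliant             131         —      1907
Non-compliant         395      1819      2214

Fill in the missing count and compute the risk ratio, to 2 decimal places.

0.39

The missing cell is in the exposed row: 1907 − 131 = 1776.
So a = 131, b = 1776, c = 395, d = 1819.
RR = [a/(a+b)] / [c/(c+d)] = (131/1907) / (395/2214) = 0.06869/0.17841 = 0.38504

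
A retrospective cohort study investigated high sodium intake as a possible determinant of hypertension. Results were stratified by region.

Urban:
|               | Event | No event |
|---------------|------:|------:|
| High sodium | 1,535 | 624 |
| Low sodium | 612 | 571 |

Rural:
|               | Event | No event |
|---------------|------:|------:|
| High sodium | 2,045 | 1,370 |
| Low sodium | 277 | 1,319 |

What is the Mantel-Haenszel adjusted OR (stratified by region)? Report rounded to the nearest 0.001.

4.213

OR_MH = Σ(aᵢdᵢ/nᵢ) / Σ(bᵢcᵢ/nᵢ), where nᵢ is the stratum total.
Stratum 1 (Urban): n = 3342; a·d/n = 1535·571/3342 = 262.2636; b·c/n = 624·612/3342 = 114.2693
Stratum 2 (Rural): n = 5011; a·d/n = 2045·1319/5011 = 538.2868; b·c/n = 1370·277/5011 = 75.7314
OR_MH = (262.2636 + 538.2868) / (114.2693 + 75.7314) = 800.5504 / 190.0007 = 4.21341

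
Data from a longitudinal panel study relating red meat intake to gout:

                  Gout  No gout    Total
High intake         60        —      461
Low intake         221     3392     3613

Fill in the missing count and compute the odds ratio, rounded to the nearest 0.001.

The missing cell is in the exposed row: 461 − 60 = 401.
So a = 60, b = 401, c = 221, d = 3392.
OR = (a·d)/(b·c) = (60 × 3392) / (401 × 221) = 203520 / 88621 = 2.29652

2.297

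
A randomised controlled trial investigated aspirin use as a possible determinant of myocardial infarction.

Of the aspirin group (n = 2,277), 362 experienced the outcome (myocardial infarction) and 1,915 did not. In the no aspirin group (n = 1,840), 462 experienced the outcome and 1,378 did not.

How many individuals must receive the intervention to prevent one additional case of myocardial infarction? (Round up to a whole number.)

11

Risk in treated group = 362/2277 = 0.15898; risk in control = 462/1840 = 0.25109.
Absolute risk reduction = 0.25109 − 0.15898 = 0.09211
NNT = 1 / ARR = 1 / 0.09211 = 10.857 → round up → 11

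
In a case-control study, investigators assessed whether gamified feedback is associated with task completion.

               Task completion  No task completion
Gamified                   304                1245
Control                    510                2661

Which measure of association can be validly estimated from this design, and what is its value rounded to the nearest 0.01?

1.27

Cells: a = 304, b = 1245, c = 510, d = 2661.
This is a case-control study: participants were sampled on outcome status, so risks in the source population cannot be estimated directly — relative risk is not valid here. The odds ratio is the appropriate measure.
OR = (a·d)/(b·c) = (304 × 2661) / (1245 × 510) = 808944 / 634950 = 1.27403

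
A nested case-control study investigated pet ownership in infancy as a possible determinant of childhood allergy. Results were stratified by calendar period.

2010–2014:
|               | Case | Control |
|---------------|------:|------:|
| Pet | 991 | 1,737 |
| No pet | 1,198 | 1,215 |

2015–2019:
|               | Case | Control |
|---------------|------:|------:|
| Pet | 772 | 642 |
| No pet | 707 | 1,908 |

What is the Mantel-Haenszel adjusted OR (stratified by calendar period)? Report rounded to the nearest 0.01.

OR_MH = Σ(aᵢdᵢ/nᵢ) / Σ(bᵢcᵢ/nᵢ), where nᵢ is the stratum total.
Stratum 1 (2010–2014): n = 5141; a·d/n = 991·1215/5141 = 234.2083; b·c/n = 1737·1198/5141 = 404.7707
Stratum 2 (2015–2019): n = 4029; a·d/n = 772·1908/4029 = 365.5934; b·c/n = 642·707/4029 = 112.6567
OR_MH = (234.2083 + 365.5934) / (404.7707 + 112.6567) = 599.8018 / 517.4274 = 1.15920

1.16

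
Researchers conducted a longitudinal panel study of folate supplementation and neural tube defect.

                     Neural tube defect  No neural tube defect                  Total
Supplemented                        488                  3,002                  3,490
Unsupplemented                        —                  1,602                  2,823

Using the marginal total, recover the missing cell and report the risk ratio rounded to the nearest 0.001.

The missing cell is in the unexposed row: 2823 − 1602 = 1221.
So a = 488, b = 3002, c = 1221, d = 1602.
RR = [a/(a+b)] / [c/(c+d)] = (488/3490) / (1221/2823) = 0.13983/0.43252 = 0.32329

0.323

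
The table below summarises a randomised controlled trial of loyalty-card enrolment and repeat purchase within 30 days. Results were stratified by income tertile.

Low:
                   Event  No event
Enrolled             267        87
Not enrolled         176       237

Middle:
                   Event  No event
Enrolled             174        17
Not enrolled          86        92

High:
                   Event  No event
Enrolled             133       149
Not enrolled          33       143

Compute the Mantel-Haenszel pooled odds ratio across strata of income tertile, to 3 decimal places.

4.830

OR_MH = Σ(aᵢdᵢ/nᵢ) / Σ(bᵢcᵢ/nᵢ), where nᵢ is the stratum total.
Stratum 1 (Low): n = 767; a·d/n = 267·237/767 = 82.5020; b·c/n = 87·176/767 = 19.9635
Stratum 2 (Middle): n = 369; a·d/n = 174·92/369 = 43.3821; b·c/n = 17·86/369 = 3.9621
Stratum 3 (High): n = 458; a·d/n = 133·143/458 = 41.5262; b·c/n = 149·33/458 = 10.7358
OR_MH = (82.5020 + 43.3821 + 41.5262) / (19.9635 + 3.9621 + 10.7358) = 167.4103 / 34.6614 = 4.82988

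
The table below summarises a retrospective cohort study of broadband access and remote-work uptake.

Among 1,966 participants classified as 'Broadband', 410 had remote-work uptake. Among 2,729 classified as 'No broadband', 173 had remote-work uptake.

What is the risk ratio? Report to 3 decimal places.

3.290

From the description: a = 410, b = 1556, c = 173, d = 2556.
Risk in exposed = 410/1966 = 0.20855; risk in unexposed = 173/2729 = 0.06339.
RR = 0.20855 / 0.06339 = 3.28971
The risk among the exposed is 3.29 times that among the unexposed.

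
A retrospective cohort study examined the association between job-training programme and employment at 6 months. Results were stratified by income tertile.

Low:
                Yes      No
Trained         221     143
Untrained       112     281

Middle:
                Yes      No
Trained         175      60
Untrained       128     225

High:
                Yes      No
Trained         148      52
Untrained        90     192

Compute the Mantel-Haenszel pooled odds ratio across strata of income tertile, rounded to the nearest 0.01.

4.73

OR_MH = Σ(aᵢdᵢ/nᵢ) / Σ(bᵢcᵢ/nᵢ), where nᵢ is the stratum total.
Stratum 1 (Low): n = 757; a·d/n = 221·281/757 = 82.0357; b·c/n = 143·112/757 = 21.1572
Stratum 2 (Middle): n = 588; a·d/n = 175·225/588 = 66.9643; b·c/n = 60·128/588 = 13.0612
Stratum 3 (High): n = 482; a·d/n = 148·192/482 = 58.9544; b·c/n = 52·90/482 = 9.7095
OR_MH = (82.0357 + 66.9643 + 58.9544) / (21.1572 + 13.0612 + 9.7095) = 207.9543 / 43.9280 = 4.73398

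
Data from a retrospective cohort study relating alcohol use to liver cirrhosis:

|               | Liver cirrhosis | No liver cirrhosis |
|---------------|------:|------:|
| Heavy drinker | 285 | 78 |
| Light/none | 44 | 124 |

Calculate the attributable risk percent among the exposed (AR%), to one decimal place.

Cells: a = 285, b = 78, c = 44, d = 124.
Risk in exposed = 285/363 = 0.78512; risk in unexposed = 44/168 = 0.26190.
RR = 0.78512/0.26190 = 2.99775
AR% = (RR − 1)/RR × 100 = (2.99775 − 1)/2.99775 × 100 = 66.6416%

66.6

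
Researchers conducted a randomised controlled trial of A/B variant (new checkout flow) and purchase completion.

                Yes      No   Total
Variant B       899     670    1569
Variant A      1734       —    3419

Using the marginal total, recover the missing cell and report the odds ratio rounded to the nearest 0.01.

The missing cell is in the unexposed row: 3419 − 1734 = 1685.
So a = 899, b = 670, c = 1734, d = 1685.
OR = (a·d)/(b·c) = (899 × 1685) / (670 × 1734) = 1514815 / 1161780 = 1.30387

1.30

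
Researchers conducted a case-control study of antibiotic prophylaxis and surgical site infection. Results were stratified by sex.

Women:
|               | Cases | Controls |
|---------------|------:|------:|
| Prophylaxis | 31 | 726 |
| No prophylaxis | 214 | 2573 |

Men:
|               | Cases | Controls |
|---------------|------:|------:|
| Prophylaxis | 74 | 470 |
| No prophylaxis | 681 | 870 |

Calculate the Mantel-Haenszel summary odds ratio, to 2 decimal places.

OR_MH = Σ(aᵢdᵢ/nᵢ) / Σ(bᵢcᵢ/nᵢ), where nᵢ is the stratum total.
Stratum 1 (Women): n = 3544; a·d/n = 31·2573/3544 = 22.5065; b·c/n = 726·214/3544 = 43.8386
Stratum 2 (Men): n = 2095; a·d/n = 74·870/2095 = 30.7303; b·c/n = 470·681/2095 = 152.7780
OR_MH = (22.5065 + 30.7303) / (43.8386 + 152.7780) = 53.2368 / 196.6166 = 0.27076

0.27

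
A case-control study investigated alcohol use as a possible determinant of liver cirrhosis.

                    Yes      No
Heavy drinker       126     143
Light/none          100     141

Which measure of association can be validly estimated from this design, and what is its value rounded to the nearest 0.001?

Cells: a = 126, b = 143, c = 100, d = 141.
This is a case-control study: participants were sampled on outcome status, so risks in the source population cannot be estimated directly — relative risk is not valid here. The odds ratio is the appropriate measure.
OR = (a·d)/(b·c) = (126 × 141) / (143 × 100) = 17766 / 14300 = 1.24238

1.242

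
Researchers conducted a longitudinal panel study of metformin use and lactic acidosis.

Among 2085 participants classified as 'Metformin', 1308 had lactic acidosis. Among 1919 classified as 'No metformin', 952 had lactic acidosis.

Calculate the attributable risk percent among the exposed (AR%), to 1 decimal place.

From the description: a = 1308, b = 777, c = 952, d = 967.
Risk in exposed = 1308/2085 = 0.62734; risk in unexposed = 952/1919 = 0.49609.
RR = 0.62734/0.49609 = 1.26456
AR% = (RR − 1)/RR × 100 = (1.26456 − 1)/1.26456 × 100 = 20.9212%

20.9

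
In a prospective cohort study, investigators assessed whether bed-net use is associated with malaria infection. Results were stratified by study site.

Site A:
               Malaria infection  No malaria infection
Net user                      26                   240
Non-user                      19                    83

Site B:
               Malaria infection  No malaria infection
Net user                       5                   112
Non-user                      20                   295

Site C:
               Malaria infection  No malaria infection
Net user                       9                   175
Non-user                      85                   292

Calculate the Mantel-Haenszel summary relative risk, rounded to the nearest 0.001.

RR_MH = Σ(aᵢ·n₀ᵢ/nᵢ) / Σ(cᵢ·n₁ᵢ/nᵢ), with n₁ᵢ = aᵢ+bᵢ (exposed), n₀ᵢ = cᵢ+dᵢ (unexposed), nᵢ = n₁ᵢ+n₀ᵢ.
Stratum 1 (Site A): n₁ = 266, n₀ = 102, n = 368; a·n₀/n = 26·102/368 = 7.2065; c·n₁/n = 19·266/368 = 13.7337
Stratum 2 (Site B): n₁ = 117, n₀ = 315, n = 432; a·n₀/n = 5·315/432 = 3.6458; c·n₁/n = 20·117/432 = 5.4167
Stratum 3 (Site C): n₁ = 184, n₀ = 377, n = 561; a·n₀/n = 9·377/561 = 6.0481; c·n₁/n = 85·184/561 = 27.8788
RR_MH = (7.2065 + 3.6458 + 6.0481) / (13.7337 + 5.4167 + 27.8788) = 16.9005 / 47.0292 = 0.35936

0.359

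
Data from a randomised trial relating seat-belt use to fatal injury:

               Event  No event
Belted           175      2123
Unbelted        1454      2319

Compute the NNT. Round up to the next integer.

Risk in treated group = 175/2298 = 0.07615; risk in control = 1454/3773 = 0.38537.
Absolute risk reduction = 0.38537 − 0.07615 = 0.30922
NNT = 1 / ARR = 1 / 0.30922 = 3.234 → round up → 4

4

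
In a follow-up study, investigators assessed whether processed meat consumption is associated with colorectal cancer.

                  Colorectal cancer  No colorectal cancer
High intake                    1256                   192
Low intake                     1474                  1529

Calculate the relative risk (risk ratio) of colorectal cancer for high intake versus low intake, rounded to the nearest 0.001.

1.767

Cells: a = 1256, b = 192, c = 1474, d = 1529.
Risk in exposed = 1256/1448 = 0.86740; risk in unexposed = 1474/3003 = 0.49084.
RR = 0.86740 / 0.49084 = 1.76717
The risk among the exposed is 1.77 times that among the unexposed.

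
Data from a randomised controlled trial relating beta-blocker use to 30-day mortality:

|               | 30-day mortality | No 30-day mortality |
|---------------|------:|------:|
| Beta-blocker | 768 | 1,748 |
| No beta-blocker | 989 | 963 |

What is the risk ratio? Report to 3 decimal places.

Cells: a = 768, b = 1748, c = 989, d = 963.
Risk in exposed = 768/2516 = 0.30525; risk in unexposed = 989/1952 = 0.50666.
RR = 0.30525 / 0.50666 = 0.60247
The risk is 40% lower among the exposed than among the unexposed.

0.602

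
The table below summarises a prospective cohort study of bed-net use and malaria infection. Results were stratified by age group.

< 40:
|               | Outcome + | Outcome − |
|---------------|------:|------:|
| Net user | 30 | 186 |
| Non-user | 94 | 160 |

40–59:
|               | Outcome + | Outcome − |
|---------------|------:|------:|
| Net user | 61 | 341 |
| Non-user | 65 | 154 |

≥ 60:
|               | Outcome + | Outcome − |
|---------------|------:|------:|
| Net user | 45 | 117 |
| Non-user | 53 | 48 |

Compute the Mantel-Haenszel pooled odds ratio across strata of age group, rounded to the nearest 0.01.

0.35

OR_MH = Σ(aᵢdᵢ/nᵢ) / Σ(bᵢcᵢ/nᵢ), where nᵢ is the stratum total.
Stratum 1 (< 40): n = 470; a·d/n = 30·160/470 = 10.2128; b·c/n = 186·94/470 = 37.2000
Stratum 2 (40–59): n = 621; a·d/n = 61·154/621 = 15.1272; b·c/n = 341·65/621 = 35.6924
Stratum 3 (≥ 60): n = 263; a·d/n = 45·48/263 = 8.2129; b·c/n = 117·53/263 = 23.5779
OR_MH = (10.2128 + 15.1272 + 8.2129) / (37.2000 + 35.6924 + 23.5779) = 33.5529 / 96.4704 = 0.34781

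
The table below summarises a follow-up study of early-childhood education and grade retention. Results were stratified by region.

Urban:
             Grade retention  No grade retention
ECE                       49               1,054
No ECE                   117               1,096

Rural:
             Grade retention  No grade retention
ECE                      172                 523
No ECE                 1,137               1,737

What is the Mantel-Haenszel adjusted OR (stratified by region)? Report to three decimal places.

OR_MH = Σ(aᵢdᵢ/nᵢ) / Σ(bᵢcᵢ/nᵢ), where nᵢ is the stratum total.
Stratum 1 (Urban): n = 2316; a·d/n = 49·1096/2316 = 23.1883; b·c/n = 1054·117/2316 = 53.2461
Stratum 2 (Rural): n = 3569; a·d/n = 172·1737/3569 = 83.7108; b·c/n = 523·1137/3569 = 166.6156
OR_MH = (23.1883 + 83.7108) / (53.2461 + 166.6156) = 106.8991 / 219.8617 = 0.48621

0.486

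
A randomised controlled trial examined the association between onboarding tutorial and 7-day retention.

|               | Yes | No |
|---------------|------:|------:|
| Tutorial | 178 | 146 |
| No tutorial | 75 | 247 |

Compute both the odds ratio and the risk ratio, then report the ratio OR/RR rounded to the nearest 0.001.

Cells: a = 178, b = 146, c = 75, d = 247.
OR = (178·247)/(146·75) = 43966/10950 = 4.01516
Risk in exposed = 178/324 = 0.54938; risk in unexposed = 75/322 = 0.23292; RR = 2.35868
OR/RR = 4.01516 / 2.35868 = 1.70229
The outcome is not rare, so the OR lies further from 1 than the RR.

1.702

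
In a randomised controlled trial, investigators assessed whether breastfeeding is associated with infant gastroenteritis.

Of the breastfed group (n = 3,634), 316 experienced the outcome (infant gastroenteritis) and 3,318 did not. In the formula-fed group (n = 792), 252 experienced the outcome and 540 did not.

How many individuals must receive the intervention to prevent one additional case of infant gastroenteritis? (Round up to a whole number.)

5

Risk in treated group = 316/3634 = 0.08696; risk in control = 252/792 = 0.31818.
Absolute risk reduction = 0.31818 − 0.08696 = 0.23123
NNT = 1 / ARR = 1 / 0.23123 = 4.325 → round up → 5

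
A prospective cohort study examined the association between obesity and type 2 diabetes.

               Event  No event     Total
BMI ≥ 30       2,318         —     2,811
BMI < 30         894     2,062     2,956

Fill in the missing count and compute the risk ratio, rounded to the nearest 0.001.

2.727

The missing cell is in the exposed row: 2811 − 2318 = 493.
So a = 2318, b = 493, c = 894, d = 2062.
RR = [a/(a+b)] / [c/(c+d)] = (2318/2811) / (894/2956) = 0.82462/0.30244 = 2.72659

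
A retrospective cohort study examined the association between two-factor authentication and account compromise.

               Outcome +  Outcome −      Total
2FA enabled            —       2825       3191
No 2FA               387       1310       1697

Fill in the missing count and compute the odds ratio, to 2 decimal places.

0.44

The missing cell is in the exposed row: 3191 − 2825 = 366.
So a = 366, b = 2825, c = 387, d = 1310.
OR = (a·d)/(b·c) = (366 × 1310) / (2825 × 387) = 479460 / 1093275 = 0.43855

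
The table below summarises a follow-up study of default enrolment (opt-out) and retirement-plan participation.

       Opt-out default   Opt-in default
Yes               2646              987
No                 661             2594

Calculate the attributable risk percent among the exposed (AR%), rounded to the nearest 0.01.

Reading the table with exposure as columns: a = 2646 (Opt-out default, case), b = 661 (Opt-out default, non-case), c = 987 (Opt-in default, case), d = 2594.
Risk in exposed = 2646/3307 = 0.80012; risk in unexposed = 987/3581 = 0.27562.
RR = 0.80012/0.27562 = 2.90297
AR% = (RR − 1)/RR × 100 = (2.90297 − 1)/2.90297 × 100 = 65.5525%

65.55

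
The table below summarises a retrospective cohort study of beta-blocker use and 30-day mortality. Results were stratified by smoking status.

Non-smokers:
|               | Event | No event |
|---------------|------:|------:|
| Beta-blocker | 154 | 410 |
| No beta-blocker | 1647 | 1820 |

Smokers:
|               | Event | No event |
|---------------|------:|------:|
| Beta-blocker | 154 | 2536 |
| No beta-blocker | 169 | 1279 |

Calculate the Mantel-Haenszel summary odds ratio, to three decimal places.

OR_MH = Σ(aᵢdᵢ/nᵢ) / Σ(bᵢcᵢ/nᵢ), where nᵢ is the stratum total.
Stratum 1 (Non-smokers): n = 4031; a·d/n = 154·1820/4031 = 69.5311; b·c/n = 410·1647/4031 = 167.5192
Stratum 2 (Smokers): n = 4138; a·d/n = 154·1279/4138 = 47.5993; b·c/n = 2536·169/4138 = 103.5727
OR_MH = (69.5311 + 47.5993) / (167.5192 + 103.5727) = 117.1305 / 271.0920 = 0.43207

0.432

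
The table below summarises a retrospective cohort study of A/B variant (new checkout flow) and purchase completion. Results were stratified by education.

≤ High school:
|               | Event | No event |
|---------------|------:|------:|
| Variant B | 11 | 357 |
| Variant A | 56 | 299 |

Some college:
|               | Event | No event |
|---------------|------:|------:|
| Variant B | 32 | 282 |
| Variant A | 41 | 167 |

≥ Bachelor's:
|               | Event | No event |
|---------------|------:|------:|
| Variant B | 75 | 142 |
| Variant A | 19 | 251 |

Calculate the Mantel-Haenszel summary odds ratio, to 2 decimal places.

0.97

OR_MH = Σ(aᵢdᵢ/nᵢ) / Σ(bᵢcᵢ/nᵢ), where nᵢ is the stratum total.
Stratum 1 (≤ High school): n = 723; a·d/n = 11·299/723 = 4.5491; b·c/n = 357·56/723 = 27.6515
Stratum 2 (Some college): n = 522; a·d/n = 32·167/522 = 10.2375; b·c/n = 282·41/522 = 22.1494
Stratum 3 (≥ Bachelor's): n = 487; a·d/n = 75·251/487 = 38.6550; b·c/n = 142·19/487 = 5.5400
OR_MH = (4.5491 + 10.2375 + 38.6550) / (27.6515 + 22.1494 + 5.5400) = 53.4417 / 55.3409 = 0.96568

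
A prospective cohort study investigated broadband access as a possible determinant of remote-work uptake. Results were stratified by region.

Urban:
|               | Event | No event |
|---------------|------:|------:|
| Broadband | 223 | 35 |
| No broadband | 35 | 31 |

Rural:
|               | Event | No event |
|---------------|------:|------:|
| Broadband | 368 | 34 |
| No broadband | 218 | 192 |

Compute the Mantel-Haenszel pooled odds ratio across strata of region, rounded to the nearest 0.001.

OR_MH = Σ(aᵢdᵢ/nᵢ) / Σ(bᵢcᵢ/nᵢ), where nᵢ is the stratum total.
Stratum 1 (Urban): n = 324; a·d/n = 223·31/324 = 21.3364; b·c/n = 35·35/324 = 3.7809
Stratum 2 (Rural): n = 812; a·d/n = 368·192/812 = 87.0148; b·c/n = 34·218/812 = 9.1281
OR_MH = (21.3364 + 87.0148) / (3.7809 + 9.1281) = 108.3512 / 12.9089 = 8.39350

8.393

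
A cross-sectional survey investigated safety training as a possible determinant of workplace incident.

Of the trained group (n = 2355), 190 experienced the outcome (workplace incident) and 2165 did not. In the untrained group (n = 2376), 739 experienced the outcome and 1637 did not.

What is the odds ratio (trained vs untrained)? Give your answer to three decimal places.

From the description: a = 190, b = 2165, c = 739, d = 1637.
OR = (a·d)/(b·c) = (190 × 1637) / (2165 × 739) = 311030 / 1599935 = 0.19440
Exposure is associated with lower odds of workplace incident (OR = 0.19 < 1).

0.194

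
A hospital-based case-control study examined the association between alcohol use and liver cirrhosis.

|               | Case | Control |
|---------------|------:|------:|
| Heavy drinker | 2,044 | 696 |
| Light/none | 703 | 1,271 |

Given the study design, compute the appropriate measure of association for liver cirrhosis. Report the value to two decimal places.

5.31

Cells: a = 2044, b = 696, c = 703, d = 1271.
This is a hospital-based case-control study: participants were sampled on outcome status, so risks in the source population cannot be estimated directly — relative risk is not valid here. The odds ratio is the appropriate measure.
OR = (a·d)/(b·c) = (2044 × 1271) / (696 × 703) = 2597924 / 489288 = 5.30960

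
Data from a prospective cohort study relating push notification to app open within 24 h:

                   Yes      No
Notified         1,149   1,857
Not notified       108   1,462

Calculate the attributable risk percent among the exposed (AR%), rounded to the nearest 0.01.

Cells: a = 1149, b = 1857, c = 108, d = 1462.
Risk in exposed = 1149/3006 = 0.38224; risk in unexposed = 108/1570 = 0.06879.
RR = 0.38224/0.06879 = 5.55657
AR% = (RR − 1)/RR × 100 = (5.55657 − 1)/5.55657 × 100 = 82.0033%

82.00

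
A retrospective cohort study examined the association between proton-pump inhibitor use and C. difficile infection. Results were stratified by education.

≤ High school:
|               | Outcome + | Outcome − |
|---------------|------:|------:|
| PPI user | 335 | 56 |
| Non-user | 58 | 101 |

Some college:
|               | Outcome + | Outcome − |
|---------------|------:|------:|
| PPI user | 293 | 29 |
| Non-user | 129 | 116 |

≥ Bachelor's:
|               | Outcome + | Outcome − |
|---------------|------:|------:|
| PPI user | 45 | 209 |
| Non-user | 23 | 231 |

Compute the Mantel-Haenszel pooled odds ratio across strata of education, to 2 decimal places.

OR_MH = Σ(aᵢdᵢ/nᵢ) / Σ(bᵢcᵢ/nᵢ), where nᵢ is the stratum total.
Stratum 1 (≤ High school): n = 550; a·d/n = 335·101/550 = 61.5182; b·c/n = 56·58/550 = 5.9055
Stratum 2 (Some college): n = 567; a·d/n = 293·116/567 = 59.9436; b·c/n = 29·129/567 = 6.5979
Stratum 3 (≥ Bachelor's): n = 508; a·d/n = 45·231/508 = 20.4626; b·c/n = 209·23/508 = 9.4626
OR_MH = (61.5182 + 59.9436 + 20.4626) / (5.9055 + 6.5979 + 9.4626) = 141.9243 / 21.9659 = 6.46111

6.46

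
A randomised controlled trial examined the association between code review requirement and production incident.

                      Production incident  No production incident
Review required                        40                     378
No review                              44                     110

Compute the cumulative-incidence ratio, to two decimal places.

Cells: a = 40, b = 378, c = 44, d = 110.
Risk in exposed = 40/418 = 0.09569; risk in unexposed = 44/154 = 0.28571.
RR = 0.09569 / 0.28571 = 0.33493
The risk is 67% lower among the exposed than among the unexposed.

0.33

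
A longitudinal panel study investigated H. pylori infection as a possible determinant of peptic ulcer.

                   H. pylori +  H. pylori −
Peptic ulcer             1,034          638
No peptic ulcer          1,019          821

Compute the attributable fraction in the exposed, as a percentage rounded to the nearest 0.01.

Reading the table with exposure as columns: a = 1034 (H. pylori +, case), b = 1019 (H. pylori +, non-case), c = 638 (H. pylori −, case), d = 821.
Risk in exposed = 1034/2053 = 0.50365; risk in unexposed = 638/1459 = 0.43729.
RR = 0.50365/0.43729 = 1.15177
AR% = (RR − 1)/RR × 100 = (1.15177 − 1)/1.15177 × 100 = 13.1772%

13.18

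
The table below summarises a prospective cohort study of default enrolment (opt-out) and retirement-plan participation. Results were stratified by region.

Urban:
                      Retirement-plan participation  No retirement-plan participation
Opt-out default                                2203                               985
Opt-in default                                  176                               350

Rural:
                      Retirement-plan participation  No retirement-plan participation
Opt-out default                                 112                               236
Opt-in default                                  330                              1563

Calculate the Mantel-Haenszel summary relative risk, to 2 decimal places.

2.01

RR_MH = Σ(aᵢ·n₀ᵢ/nᵢ) / Σ(cᵢ·n₁ᵢ/nᵢ), with n₁ᵢ = aᵢ+bᵢ (exposed), n₀ᵢ = cᵢ+dᵢ (unexposed), nᵢ = n₁ᵢ+n₀ᵢ.
Stratum 1 (Urban): n₁ = 3188, n₀ = 526, n = 3714; a·n₀/n = 2203·526/3714 = 312.0027; c·n₁/n = 176·3188/3714 = 151.0738
Stratum 2 (Rural): n₁ = 348, n₀ = 1893, n = 2241; a·n₀/n = 112·1893/2241 = 94.6078; c·n₁/n = 330·348/2241 = 51.2450
RR_MH = (312.0027 + 94.6078) / (151.0738 + 51.2450) = 406.6105 / 202.3188 = 2.00975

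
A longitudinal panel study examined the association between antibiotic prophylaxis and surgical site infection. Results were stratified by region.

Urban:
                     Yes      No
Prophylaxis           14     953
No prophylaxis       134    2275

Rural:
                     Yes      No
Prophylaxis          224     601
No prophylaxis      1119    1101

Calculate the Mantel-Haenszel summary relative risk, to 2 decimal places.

0.51

RR_MH = Σ(aᵢ·n₀ᵢ/nᵢ) / Σ(cᵢ·n₁ᵢ/nᵢ), with n₁ᵢ = aᵢ+bᵢ (exposed), n₀ᵢ = cᵢ+dᵢ (unexposed), nᵢ = n₁ᵢ+n₀ᵢ.
Stratum 1 (Urban): n₁ = 967, n₀ = 2409, n = 3376; a·n₀/n = 14·2409/3376 = 9.9899; c·n₁/n = 134·967/3376 = 38.3821
Stratum 2 (Rural): n₁ = 825, n₀ = 2220, n = 3045; a·n₀/n = 224·2220/3045 = 163.3103; c·n₁/n = 1119·825/3045 = 303.1773
RR_MH = (9.9899 + 163.3103) / (38.3821 + 303.1773) = 173.3003 / 341.5594 = 0.50738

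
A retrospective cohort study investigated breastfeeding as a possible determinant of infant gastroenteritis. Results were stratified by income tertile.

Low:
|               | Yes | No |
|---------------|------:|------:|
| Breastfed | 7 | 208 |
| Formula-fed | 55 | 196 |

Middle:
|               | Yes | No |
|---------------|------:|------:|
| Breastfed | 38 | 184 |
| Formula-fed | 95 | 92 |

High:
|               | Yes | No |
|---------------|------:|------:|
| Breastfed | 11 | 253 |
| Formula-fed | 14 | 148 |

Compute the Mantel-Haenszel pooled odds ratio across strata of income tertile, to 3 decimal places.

OR_MH = Σ(aᵢdᵢ/nᵢ) / Σ(bᵢcᵢ/nᵢ), where nᵢ is the stratum total.
Stratum 1 (Low): n = 466; a·d/n = 7·196/466 = 2.9442; b·c/n = 208·55/466 = 24.5494
Stratum 2 (Middle): n = 409; a·d/n = 38·92/409 = 8.5477; b·c/n = 184·95/409 = 42.7384
Stratum 3 (High): n = 426; a·d/n = 11·148/426 = 3.8216; b·c/n = 253·14/426 = 8.3146
OR_MH = (2.9442 + 8.5477 + 3.8216) / (24.5494 + 42.7384 + 8.3146) = 15.3135 / 75.6023 = 0.20255

0.203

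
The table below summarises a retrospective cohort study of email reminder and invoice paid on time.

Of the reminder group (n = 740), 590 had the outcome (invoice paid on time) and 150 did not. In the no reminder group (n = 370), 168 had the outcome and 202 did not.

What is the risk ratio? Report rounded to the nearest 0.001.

1.756

From the description: a = 590, b = 150, c = 168, d = 202.
Risk in exposed = 590/740 = 0.79730; risk in unexposed = 168/370 = 0.45405.
RR = 0.79730 / 0.45405 = 1.75595
The risk among the exposed is 1.76 times that among the unexposed.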